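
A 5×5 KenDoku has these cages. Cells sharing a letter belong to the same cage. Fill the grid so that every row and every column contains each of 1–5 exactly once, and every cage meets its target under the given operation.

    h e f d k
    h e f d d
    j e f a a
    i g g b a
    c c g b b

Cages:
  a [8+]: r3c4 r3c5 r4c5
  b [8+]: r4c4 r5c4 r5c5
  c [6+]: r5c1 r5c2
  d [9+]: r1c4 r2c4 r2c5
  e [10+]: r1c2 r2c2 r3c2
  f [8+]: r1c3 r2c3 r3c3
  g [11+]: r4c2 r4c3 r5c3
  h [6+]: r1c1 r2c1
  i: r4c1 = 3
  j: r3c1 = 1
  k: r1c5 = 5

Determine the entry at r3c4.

Cage k is a single given cell, leaving r1c5 = 5.
Cage j is a single given cell, leaving r3c1 = 1.
I is a freebie; hence r4c1 = 3.
Column 1 needs a 5, and only r5c1 is open for it.
Cage c's pair has sum 6, which forces r5c2 = 1.
The only place for 4 in column 2 is r4c2.
Cage g has sum 11; hence r4c3 = 5.
Cage g has sum 11, so r5c3 = 2.
Cage b has sum 8, which forces r4c4 = 1.
1 is placed in row 4, leaving r4c5 = 2.
The 3 cells of cage a must have sum 8, which forces r3c4 = 2.
The 3 cells of cage a must have sum 8, so r3c5 = 4.
4 is placed in column 5, leaving r5c5 = 3.
Cage d has sum 9; hence r1c4 = 3.
Cage d has sum 9, so r2c4 = 5.
3 is placed in column 5, so r2c5 = 1.
Row 3 already has 4, so r3c3 = 3.
3 is placed in row 5, so r5c4 = 4.
3 is placed in row 1, so r1c2 = 2.
Cage f needs sum 8, so r1c3 = 1.
Cage e has sum 10, which forces r2c2 = 3.
Row 2 now contains 1, leaving r2c3 = 4.
Row 3 already has 3, which forces r3c2 = 5.
Row 1 now contains 2; hence r1c1 = 4.
4 is placed in row 2, leaving r2c1 = 2.
Completed grid: 4 2 1 3 5 / 2 3 4 5 1 / 1 5 3 2 4 / 3 4 5 1 2 / 5 1 2 4 3.

2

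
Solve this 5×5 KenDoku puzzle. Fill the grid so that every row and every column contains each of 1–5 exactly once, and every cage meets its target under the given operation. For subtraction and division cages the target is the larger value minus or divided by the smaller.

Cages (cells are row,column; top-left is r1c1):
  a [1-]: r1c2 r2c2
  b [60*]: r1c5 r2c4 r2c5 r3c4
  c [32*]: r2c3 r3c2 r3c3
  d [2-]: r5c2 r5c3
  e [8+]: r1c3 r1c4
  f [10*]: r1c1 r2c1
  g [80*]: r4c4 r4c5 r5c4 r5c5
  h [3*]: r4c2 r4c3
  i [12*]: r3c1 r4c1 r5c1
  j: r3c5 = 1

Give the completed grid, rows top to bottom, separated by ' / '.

2 1 5 3 4 / 5 2 4 1 3 / 3 4 2 5 1 / 4 3 1 2 5 / 1 5 3 4 2

Cage c needs product 32, leaving r2c3 = 4.
Cage c needs product 32, so r3c2 = 4.
The 3 cells of cage c must have product 32, leaving r3c3 = 2.
Cage j is given, leaving r3c5 = 1.
Row 3 already has 1, leaving r3c1 = 3.
Row 3 already has 3; hence r3c4 = 5.
Cage e needs two cells with sum 8, which forces r1c3 = 5.
Column 4 now contains 5, which forces r1c4 = 3.
Cage b has product 60, so r2c5 = 3.
Row 1 now contains 5, so r1c1 = 2.
2 is placed in row 1, leaving r1c2 = 1.
2 is placed in row 1; hence r1c5 = 4.
The two cells of cage f must have product 10, so r2c1 = 5.
1 is placed in column 2, which forces r2c2 = 2.
Row 2 now contains 2, so r2c4 = 1.
1 is placed in column 2; hence r4c2 = 3.
Row 4 already has 3, so r4c3 = 1.
Column 2 now contains 3; hence r5c2 = 5.
Column 3 now contains 1, so r5c3 = 3.
5 is placed in row 5, so r5c5 = 2.
Row 4 now contains 1, so r4c1 = 4.
Cage g has product 80; hence r4c4 = 2.
Column 5 now contains 2; hence r4c5 = 5.
Cage i has product 12; hence r5c1 = 1.
Row 5 now contains 2; hence r5c4 = 4.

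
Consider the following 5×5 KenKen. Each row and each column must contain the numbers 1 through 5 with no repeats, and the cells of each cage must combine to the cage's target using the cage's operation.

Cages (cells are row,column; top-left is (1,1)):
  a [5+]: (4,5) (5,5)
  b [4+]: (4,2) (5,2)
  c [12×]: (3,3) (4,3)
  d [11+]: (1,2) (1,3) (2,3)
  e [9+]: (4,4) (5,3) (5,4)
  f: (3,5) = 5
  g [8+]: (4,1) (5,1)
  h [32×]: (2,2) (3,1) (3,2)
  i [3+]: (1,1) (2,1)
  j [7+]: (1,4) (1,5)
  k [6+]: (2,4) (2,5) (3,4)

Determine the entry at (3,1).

4

Cage h has product 32; hence (2,2) = 4.
Cage h needs product 32; hence (3,1) = 4.
Cage h has product 32, so (3,2) = 2.
4 is placed in row 3; hence (3,3) = 3.
Row 3 now contains 3, which forces (3,4) = 1.
Cage f is a single given cell, which forces (3,5) = 5.
Column 3 now contains 3, which forces (4,3) = 4.
Cage d has sum 11, which forces (1,2) = 5.
Cage d needs sum 11, so (1,3) = 1.
Cage d has sum 11; hence (2,3) = 5.
1 is placed in column 3, which forces (5,3) = 2.
Row 1 already has 1, which forces (1,1) = 2.
The two cells of cage i must have sum 3, so (2,1) = 1.
Row 4 needs a 5, and only (4,1) is open for it.
Column 1 already has 5, leaving (5,1) = 3.
Row 5 now contains 3; hence (5,2) = 1.
Row 5 now contains 3, so (5,5) = 4.
Cage j's pair has sum 7, which forces (1,4) = 4.
4 is placed in column 5, so (1,5) = 3.
Column 5 now contains 3; hence (2,5) = 2.
Column 2 already has 1, so (4,2) = 3.
The 3 cells of cage e must have sum 9, leaving (4,4) = 2.
The two cells of cage a must have sum 5, leaving (4,5) = 1.
Row 5 already has 4, so (5,4) = 5.
Row 2 now contains 2, so (2,4) = 3.
The full grid is 2 5 1 4 3 / 1 4 5 3 2 / 4 2 3 1 5 / 5 3 4 2 1 / 3 1 2 5 4.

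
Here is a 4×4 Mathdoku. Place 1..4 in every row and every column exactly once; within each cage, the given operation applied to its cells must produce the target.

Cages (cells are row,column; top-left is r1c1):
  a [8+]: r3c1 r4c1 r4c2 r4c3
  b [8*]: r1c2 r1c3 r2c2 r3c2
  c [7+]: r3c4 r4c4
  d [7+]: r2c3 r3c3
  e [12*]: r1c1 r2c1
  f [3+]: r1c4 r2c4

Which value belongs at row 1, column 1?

3

The 4 cells of cage b must have product 8, so r1c3 = 1.
Row 1 already has 1, leaving r1c4 = 2.
Column 4 now contains 2; hence r2c4 = 1.
2 is placed in row 1, leaving r1c2 = 4.
Cage b has product 8; hence r2c2 = 2.
Cage b has product 8; hence r3c2 = 1.
Column 2 now contains 1, which forces r4c2 = 3.
3 is placed in row 4, which forces r4c4 = 4.
4 is placed in row 1, which forces r1c1 = 3.
Cage e's pair has product 12; hence r2c1 = 4.
Row 2 already has 4, which forces r2c3 = 3.
1 is placed in row 3; hence r3c1 = 2.
Column 3 already has 3, so r3c3 = 4.
Column 4 already has 4; hence r3c4 = 3.
Cage a has sum 8; hence r4c1 = 1.
Row 4 now contains 4, which forces r4c3 = 2.
Completed grid: 3 4 1 2 / 4 2 3 1 / 2 1 4 3 / 1 3 2 4.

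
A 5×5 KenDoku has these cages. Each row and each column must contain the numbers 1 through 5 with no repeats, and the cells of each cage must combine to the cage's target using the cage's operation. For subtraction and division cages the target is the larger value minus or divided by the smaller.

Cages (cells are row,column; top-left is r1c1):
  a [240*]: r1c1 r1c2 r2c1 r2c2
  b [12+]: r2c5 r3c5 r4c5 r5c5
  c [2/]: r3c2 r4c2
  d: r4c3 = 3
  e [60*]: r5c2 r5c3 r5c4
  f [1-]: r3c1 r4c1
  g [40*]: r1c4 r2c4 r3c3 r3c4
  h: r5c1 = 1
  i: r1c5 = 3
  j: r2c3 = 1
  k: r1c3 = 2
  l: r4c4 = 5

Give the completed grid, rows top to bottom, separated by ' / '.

5 4 2 1 3 / 4 3 1 2 5 / 3 2 5 4 1 / 2 1 3 5 4 / 1 5 4 3 2

Cage k is given; hence r1c3 = 2.
Cage i is a single given cell; hence r1c5 = 3.
J is a freebie; hence r2c3 = 1.
D is a freebie, leaving r4c3 = 3.
L is a freebie, so r4c4 = 5.
Cage h is given, which forces r5c1 = 1.
Cage g has product 40, leaving r3c3 = 5.
Column 3 now contains 5; hence r5c3 = 4.
Row 5 now contains 4, leaving r5c4 = 3.
5 is placed in row 3; hence r3c1 = 3.
Row 5 now contains 3, which forces r5c2 = 5.
5 is placed in row 5, so r5c5 = 2.
Cage a needs product 240, leaving r1c1 = 5.
5 is placed in column 2; hence r1c2 = 4.
4 is placed in row 1; hence r1c4 = 1.
3 is placed in column 1, leaving r2c1 = 4.
Cage a has product 240, which forces r2c2 = 3.
Row 2 now contains 4, which forces r2c4 = 2.
Cage b has sum 12, leaving r2c5 = 5.
Column 4 now contains 2, leaving r3c4 = 4.
4 is placed in row 3; hence r3c5 = 1.
Column 1 now contains 4, so r4c1 = 2.
Row 4 now contains 2; hence r4c2 = 1.
Column 5 already has 1; hence r4c5 = 4.
1 is placed in row 3, so r3c2 = 2.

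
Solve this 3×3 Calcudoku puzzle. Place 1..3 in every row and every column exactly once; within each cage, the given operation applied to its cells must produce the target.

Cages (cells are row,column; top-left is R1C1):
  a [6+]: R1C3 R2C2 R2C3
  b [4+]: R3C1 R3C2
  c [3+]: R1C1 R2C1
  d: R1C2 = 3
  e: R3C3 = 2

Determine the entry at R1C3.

1

D is a freebie, which forces R1C2 = 3.
3 is placed in column 2; hence R3C2 = 1.
E is a freebie, which forces R3C3 = 2.
2 is placed in column 3; hence R1C3 = 1.
Column 2 now contains 1, so R2C2 = 2.
Cage a needs sum 6, which forces R2C3 = 3.
Row 3 already has 1; hence R3C1 = 3.
Row 1 now contains 1, so R1C1 = 2.
Row 2 already has 2; hence R2C1 = 1.
Completed grid: 2 3 1 / 1 2 3 / 3 1 2.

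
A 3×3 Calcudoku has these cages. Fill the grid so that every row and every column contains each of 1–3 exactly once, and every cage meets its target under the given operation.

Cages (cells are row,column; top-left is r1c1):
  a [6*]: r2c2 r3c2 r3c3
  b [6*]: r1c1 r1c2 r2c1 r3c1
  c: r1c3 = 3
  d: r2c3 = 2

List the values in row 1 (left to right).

The 4 cells of cage b must have product 6, so r1c2 = 1.
Cage c is a single given cell; hence r1c3 = 3.
Cage d is a single given cell, so r2c3 = 2.
2 is placed in column 3; hence r3c3 = 1.
Row 1 already has 3; hence r1c1 = 2.
Cage b has product 6; hence r2c1 = 1.
2 is placed in row 2, leaving r2c2 = 3.
Cage b has product 6, which forces r3c1 = 3.
Cage a has product 6, which forces r3c2 = 2.
The full grid is 2 1 3 / 1 3 2 / 3 2 1.

2 1 3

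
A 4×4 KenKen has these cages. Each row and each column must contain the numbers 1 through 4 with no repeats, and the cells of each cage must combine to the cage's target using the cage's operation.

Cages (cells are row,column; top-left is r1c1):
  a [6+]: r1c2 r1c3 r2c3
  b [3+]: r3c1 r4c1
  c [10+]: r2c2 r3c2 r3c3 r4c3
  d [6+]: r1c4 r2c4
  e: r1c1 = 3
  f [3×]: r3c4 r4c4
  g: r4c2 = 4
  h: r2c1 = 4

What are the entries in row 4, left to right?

1 4 2 3

Cage e is a single given cell, so r1c1 = 3.
H is a freebie, so r2c1 = 4.
Row 2 now contains 4, which forces r2c4 = 2.
G is a freebie, which forces r4c2 = 4.
Column 4 already has 2, leaving r1c4 = 4.
The 3 cells of cage a must have sum 6; hence r2c3 = 3.
Column 3 already has 3, so r3c3 = 4.
Row 2 now contains 3; hence r2c2 = 1.
The 4 cells of cage c must have sum 10; hence r3c2 = 3.
Row 3 already has 3, so r3c4 = 1.
Cage c has sum 10, leaving r4c3 = 2.
Column 4 now contains 1, leaving r4c4 = 3.
1 is placed in column 2; hence r1c2 = 2.
2 is placed in column 3, leaving r1c3 = 1.
Row 3 now contains 1; hence r3c1 = 2.
Row 4 already has 2, which forces r4c1 = 1.
Completed grid: 3 2 1 4 / 4 1 3 2 / 2 3 4 1 / 1 4 2 3.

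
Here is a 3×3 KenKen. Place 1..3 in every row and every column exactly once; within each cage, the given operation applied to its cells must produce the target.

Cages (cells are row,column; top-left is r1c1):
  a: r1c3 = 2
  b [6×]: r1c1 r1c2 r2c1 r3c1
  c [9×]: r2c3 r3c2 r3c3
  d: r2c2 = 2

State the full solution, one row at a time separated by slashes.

3 1 2 / 1 2 3 / 2 3 1

The 4 cells of cage b must have product 6; hence r1c2 = 1.
A is a freebie, which forces r1c3 = 2.
D is a freebie; hence r2c2 = 2.
The 3 cells of cage c must have product 9; hence r2c3 = 3.
Cage c has product 9; hence r3c2 = 3.
Cage c has product 9, leaving r3c3 = 1.
Row 1 now contains 2, which forces r1c1 = 3.
Row 2 already has 3; hence r2c1 = 1.
Row 3 now contains 1; hence r3c1 = 2.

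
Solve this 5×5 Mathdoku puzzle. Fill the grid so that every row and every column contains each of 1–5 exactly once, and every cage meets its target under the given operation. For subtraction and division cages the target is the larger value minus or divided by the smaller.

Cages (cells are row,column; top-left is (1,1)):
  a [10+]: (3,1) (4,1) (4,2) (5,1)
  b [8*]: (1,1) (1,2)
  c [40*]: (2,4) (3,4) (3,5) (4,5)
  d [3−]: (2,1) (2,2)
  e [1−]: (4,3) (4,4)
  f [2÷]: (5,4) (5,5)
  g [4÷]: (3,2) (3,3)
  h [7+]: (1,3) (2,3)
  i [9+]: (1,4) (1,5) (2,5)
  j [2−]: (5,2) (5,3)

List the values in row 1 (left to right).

4 2 3 5 1

The only place for 3 in row 3 is (3,1).
In column 2, 3 can only go at (5,2), so (5,2) = 3.
In row 5, 5 can only go at (5,3), so (5,3) = 5.
In column 2, 5 can only go at (2,2), so (2,2) = 5.
Cage d's pair has difference 3, leaving (2,1) = 2.
Column 1 now contains 2, which forces (1,1) = 4.
The two cells of cage b must have product 8, so (1,2) = 2.
Row 1 already has 4, which forces (1,3) = 3.
Column 3 now contains 3, so (2,3) = 4.
4 is placed in row 2, which forces (2,4) = 1.
Row 2 already has 1, leaving (2,5) = 3.
4 is placed in column 3; hence (3,3) = 1.
Column 2 now contains 2, which forces (4,2) = 1.
Column 3 already has 1, leaving (4,3) = 2.
Column 1 already has 4, which forces (5,1) = 1.
Column 4 now contains 1, leaving (1,4) = 5.
Cage i has sum 9, leaving (1,5) = 1.
Row 3 now contains 1, leaving (3,2) = 4.
4 is placed in row 3; hence (3,4) = 2.
2 is placed in row 3; hence (3,5) = 5.
Row 4 now contains 1; hence (4,1) = 5.
Cage e's pair has difference 1, so (4,4) = 3.
Column 5 now contains 5, which forces (4,5) = 4.
Column 4 now contains 2; hence (5,4) = 4.
Column 5 now contains 4; hence (5,5) = 2.
The full grid is 4 2 3 5 1 / 2 5 4 1 3 / 3 4 1 2 5 / 5 1 2 3 4 / 1 3 5 4 2.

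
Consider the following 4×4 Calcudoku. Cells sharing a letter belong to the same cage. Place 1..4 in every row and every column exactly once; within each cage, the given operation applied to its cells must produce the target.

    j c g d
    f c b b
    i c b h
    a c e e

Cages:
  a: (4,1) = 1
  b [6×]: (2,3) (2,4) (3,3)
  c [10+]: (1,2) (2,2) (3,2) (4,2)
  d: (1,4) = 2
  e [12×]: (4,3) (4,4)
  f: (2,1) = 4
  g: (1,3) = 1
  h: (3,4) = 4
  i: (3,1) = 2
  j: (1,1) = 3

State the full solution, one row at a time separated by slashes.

Cage j is given, which forces (1,1) = 3.
G is a freebie, leaving (1,3) = 1.
D is a freebie, which forces (1,4) = 2.
F is a freebie, which forces (2,1) = 4.
I is a freebie; hence (3,1) = 2.
Row 3 already has 2, leaving (3,3) = 3.
H is a freebie, so (3,4) = 4.
Cage a is given; hence (4,1) = 1.
3 is placed in column 3, which forces (4,3) = 4.
4 is placed in column 4, which forces (4,4) = 3.
Row 1 now contains 2, which forces (1,2) = 4.
Cage c needs sum 10, which forces (2,2) = 3.
3 is placed in column 3; hence (2,3) = 2.
3 is placed in column 4; hence (2,4) = 1.
4 is placed in row 3, so (3,2) = 1.
Row 4 now contains 3, which forces (4,2) = 2.

3 4 1 2 / 4 3 2 1 / 2 1 3 4 / 1 2 4 3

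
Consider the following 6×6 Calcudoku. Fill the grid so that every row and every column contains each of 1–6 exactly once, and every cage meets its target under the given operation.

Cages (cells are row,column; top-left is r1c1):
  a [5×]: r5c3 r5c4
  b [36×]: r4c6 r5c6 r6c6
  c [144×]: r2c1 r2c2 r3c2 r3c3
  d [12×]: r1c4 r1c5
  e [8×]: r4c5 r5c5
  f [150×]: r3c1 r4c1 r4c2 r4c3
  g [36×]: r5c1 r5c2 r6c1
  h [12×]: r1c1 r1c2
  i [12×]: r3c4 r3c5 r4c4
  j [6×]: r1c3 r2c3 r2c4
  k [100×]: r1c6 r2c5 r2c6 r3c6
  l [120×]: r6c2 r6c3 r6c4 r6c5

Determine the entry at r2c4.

3

Cage k needs product 100; hence r2c5 = 5.
Cage f needs product 150, so r3c1 = 5.
The 4 cells of cage k must have product 100; hence r1c6 = 5.
The only place for 1 in row 1 is r1c3.
Column 3 now contains 1; hence r5c3 = 5.
Cage a needs two cells with product 5, which forces r5c4 = 1.
Cage f has product 150, so r4c2 = 5.
Cage l needs product 120; hence r6c4 = 5.
In row 4, 1 can only go at r4c1, so r4c1 = 1.
The 4 cells of cage f must have product 150; hence r4c3 = 6.
{2, 4} are confined to r4c5 and r5c5 in column 5; hence r3c5 = 1.
Row 3 now contains 1, which forces r3c6 = 4.
Column 6 already has 4, so r2c6 = 1.
In row 3, 6 can only go at r3c4, so r3c4 = 6.
The 3 cells of cage i must have product 12, leaving r4c4 = 2.
2 is placed in row 4; hence r4c5 = 4.
2 is placed in row 4, leaving r4c6 = 3.
4 is placed in column 5, leaving r5c5 = 2.
2 is placed in row 5, so r5c6 = 6.
Column 6 now contains 6; hence r6c6 = 2.
Column 4 already has 2; hence r1c4 = 4.
Cage d's pair has product 12; hence r1c5 = 3.
Cage j needs product 6, which forces r2c3 = 2.
Column 4 already has 2, which forces r2c4 = 3.
2 is placed in column 3, leaving r3c3 = 3.
Cage g has product 36, so r5c1 = 4.
Row 5 already has 6, so r5c2 = 3.
Cage g needs product 36, which forces r6c1 = 3.
Cage l has product 120, which forces r6c2 = 1.
2 is placed in row 6; hence r6c3 = 4.
Cage l has product 120, leaving r6c5 = 6.
Column 1 already has 4, so r2c1 = 6.
Cage c needs product 144, leaving r2c2 = 4.
Row 3 now contains 3; hence r3c2 = 2.
6 is placed in column 1; hence r1c1 = 2.
2 is placed in column 2, which forces r1c2 = 6.
Filled in: 2 6 1 4 3 5 / 6 4 2 3 5 1 / 5 2 3 6 1 4 / 1 5 6 2 4 3 / 4 3 5 1 2 6 / 3 1 4 5 6 2.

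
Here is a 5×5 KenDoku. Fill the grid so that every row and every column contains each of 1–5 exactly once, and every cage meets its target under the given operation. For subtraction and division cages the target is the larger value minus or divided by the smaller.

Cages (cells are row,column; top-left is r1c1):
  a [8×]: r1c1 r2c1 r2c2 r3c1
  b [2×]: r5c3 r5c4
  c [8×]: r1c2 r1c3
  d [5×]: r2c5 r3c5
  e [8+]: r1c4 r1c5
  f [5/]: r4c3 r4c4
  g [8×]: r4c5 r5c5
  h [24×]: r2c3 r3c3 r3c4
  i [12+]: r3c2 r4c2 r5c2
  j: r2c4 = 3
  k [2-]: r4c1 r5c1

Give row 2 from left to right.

4 1 2 3 5

Cage a needs product 8, leaving r2c2 = 1.
Cage j is a single given cell, which forces r2c4 = 3.
Row 2 already has 1, so r2c5 = 5.
Column 5 now contains 5, leaving r3c5 = 1.
The 4 cells of cage a must have product 8, leaving r1c1 = 1.
Column 4 now contains 3, which forces r1c4 = 5.
Column 5 now contains 5, which forces r1c5 = 3.
Cage h has product 24; hence r3c3 = 3.
5 is placed in column 4; hence r4c4 = 1.
Column 4 already has 1, leaving r5c4 = 2.
Row 5 now contains 2, which forces r5c5 = 4.
Cage h needs product 24, leaving r2c3 = 2.
Column 4 already has 2; hence r3c4 = 4.
1 is placed in row 4, so r4c3 = 5.
Column 5 now contains 4; hence r4c5 = 2.
Row 5 now contains 2, so r5c3 = 1.
The two cells of cage c must have product 8, which forces r1c2 = 2.
2 is placed in column 3; hence r1c3 = 4.
2 is placed in row 2, so r2c1 = 4.
Row 3 already has 4, so r3c1 = 2.
Row 3 already has 4, so r3c2 = 5.
Row 4 now contains 5, so r4c1 = 3.
Cage i needs sum 12, leaving r4c2 = 4.
Cage k's pair has difference 2, leaving r5c1 = 5.
Cage i has sum 12, leaving r5c2 = 3.
Filled in: 1 2 4 5 3 / 4 1 2 3 5 / 2 5 3 4 1 / 3 4 5 1 2 / 5 3 1 2 4.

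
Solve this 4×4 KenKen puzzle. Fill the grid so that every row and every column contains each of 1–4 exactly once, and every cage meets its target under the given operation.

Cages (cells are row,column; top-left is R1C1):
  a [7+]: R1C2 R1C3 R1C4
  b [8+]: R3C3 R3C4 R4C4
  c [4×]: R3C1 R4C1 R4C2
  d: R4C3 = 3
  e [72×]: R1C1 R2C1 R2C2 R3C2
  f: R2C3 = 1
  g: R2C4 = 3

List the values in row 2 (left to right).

Cage f is given, which forces R2C3 = 1.
G is a freebie, leaving R2C4 = 3.
Cage d is given, which forces R4C3 = 3.
The 4 cells of cage e must have product 72, leaving R1C1 = 3.
Cage e needs product 72, so R3C2 = 3.
Cage b has sum 8, so R3C3 = 2.
The 3 cells of cage b must have sum 8, leaving R3C4 = 4.
The 3 cells of cage b must have sum 8; hence R4C4 = 2.
The 3 cells of cage a must have sum 7, which forces R1C2 = 2.
Column 3 now contains 2, leaving R1C3 = 4.
Column 4 already has 2, leaving R1C4 = 1.
Column 2 now contains 2, which forces R2C2 = 4.
Row 3 already has 2, so R3C1 = 1.
Cage c has product 4, which forces R4C1 = 4.
2 is placed in row 4, which forces R4C2 = 1.
Row 2 already has 4, which forces R2C1 = 2.
Completed grid: 3 2 4 1 / 2 4 1 3 / 1 3 2 4 / 4 1 3 2.

2 4 1 3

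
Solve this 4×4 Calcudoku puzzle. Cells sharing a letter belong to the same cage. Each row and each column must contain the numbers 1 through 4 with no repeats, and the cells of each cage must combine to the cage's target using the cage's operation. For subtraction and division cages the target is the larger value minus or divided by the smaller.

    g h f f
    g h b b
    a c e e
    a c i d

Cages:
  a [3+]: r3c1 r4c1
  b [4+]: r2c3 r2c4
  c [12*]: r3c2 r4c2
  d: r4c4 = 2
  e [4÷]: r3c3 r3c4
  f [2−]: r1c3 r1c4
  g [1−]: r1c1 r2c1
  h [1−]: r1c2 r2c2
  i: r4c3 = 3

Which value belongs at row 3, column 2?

I is a freebie, so r4c3 = 3.
D is a freebie, leaving r4c4 = 2.
Column 3 now contains 3, leaving r2c3 = 1.
The two cells of cage b must have sum 4, so r2c4 = 3.
The two cells of cage a must have sum 3; hence r3c1 = 2.
The two cells of cage c must have product 12, which forces r3c2 = 3.
Column 3 now contains 1, which forces r3c3 = 4.
4 is placed in row 3, so r3c4 = 1.
Row 4 now contains 2, so r4c1 = 1.
3 is placed in row 4, leaving r4c2 = 4.
The two cells of cage g must have difference 1; hence r1c1 = 3.
Cage h's pair has difference 1, which forces r1c2 = 1.
Column 3 now contains 1, so r1c3 = 2.
Column 4 now contains 3, which forces r1c4 = 4.
2 is placed in column 1; hence r2c1 = 4.
4 is placed in column 2, leaving r2c2 = 2.
Filled in: 3 1 2 4 / 4 2 1 3 / 2 3 4 1 / 1 4 3 2.

3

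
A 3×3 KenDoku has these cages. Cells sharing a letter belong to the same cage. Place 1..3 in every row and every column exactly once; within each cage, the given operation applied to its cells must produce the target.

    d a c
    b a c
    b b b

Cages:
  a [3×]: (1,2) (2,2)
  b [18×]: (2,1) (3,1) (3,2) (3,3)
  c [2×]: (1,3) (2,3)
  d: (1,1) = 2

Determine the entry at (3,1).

1

D is a freebie, which forces (1,1) = 2.
Row 1 now contains 2, so (1,3) = 1.
The 4 cells of cage b must have product 18, which forces (2,1) = 3.
3 is placed in row 2, so (2,2) = 1.
1 is placed in column 3; hence (2,3) = 2.
2 is placed in column 1; hence (3,1) = 1.
Column 3 already has 2, leaving (3,3) = 3.
Row 1 already has 1, leaving (1,2) = 3.
Row 3 already has 3, leaving (3,2) = 2.
The full grid is 2 3 1 / 3 1 2 / 1 2 3.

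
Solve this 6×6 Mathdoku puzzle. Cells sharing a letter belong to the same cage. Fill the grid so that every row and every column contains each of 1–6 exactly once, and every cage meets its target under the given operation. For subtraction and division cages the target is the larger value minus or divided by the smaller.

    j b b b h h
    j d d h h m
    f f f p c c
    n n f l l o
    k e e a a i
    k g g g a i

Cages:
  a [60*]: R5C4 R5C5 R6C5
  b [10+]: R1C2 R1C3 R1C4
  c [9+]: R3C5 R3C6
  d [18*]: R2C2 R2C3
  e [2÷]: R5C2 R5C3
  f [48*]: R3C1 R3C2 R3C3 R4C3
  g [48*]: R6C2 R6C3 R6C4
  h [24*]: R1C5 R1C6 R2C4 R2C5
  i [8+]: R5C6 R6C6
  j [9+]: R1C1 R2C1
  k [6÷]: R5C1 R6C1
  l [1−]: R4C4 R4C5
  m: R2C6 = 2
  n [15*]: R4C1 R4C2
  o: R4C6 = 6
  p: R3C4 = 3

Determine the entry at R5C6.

3

Cage m is a single given cell, leaving R2C6 = 2.
P is a freebie, which forces R3C4 = 3.
Cage o is given, which forces R4C6 = 6.
The only place for 5 in row 2 is R2C1.
Cage j needs two cells with sum 9, so R1C1 = 4.
Column 1 already has 5, so R4C1 = 3.
Cage n needs two cells with product 15, which forces R4C2 = 5.
Row 4 needs a 4, and only R4C3 is open for it.
Row 6 needs a 1, and only R6C1 is open for it.
1 is placed in column 1, leaving R5C1 = 6.
6 is placed in column 1, leaving R3C1 = 2.
The only place for 5 in column 3 is R1C3.
The 3 cells of cage b must have sum 10, so R1C2 = 3.
The 3 cells of cage b must have sum 10, which forces R1C4 = 2.
Row 1 now contains 2, leaving R1C5 = 6.
3 is placed in row 1, which forces R1C6 = 1.
3 is placed in column 2, leaving R2C2 = 6.
Row 2 now contains 6, so R2C3 = 3.
Column 2 now contains 6, which forces R3C2 = 1.
Row 3 already has 1; hence R3C3 = 6.
Column 4 already has 2; hence R4C4 = 1.
Row 4 now contains 1, leaving R4C5 = 2.
Column 3 already has 6, leaving R6C3 = 2.
Column 4 already has 1, which forces R2C4 = 4.
Cage h has product 24, which forces R2C5 = 1.
Cage e's pair has quotient 2, so R5C2 = 2.
Column 3 now contains 2, so R5C3 = 1.
Column 4 now contains 4, leaving R5C4 = 5.
Row 5 already has 5; hence R5C6 = 3.
2 is placed in row 6, so R6C2 = 4.
Cage g needs product 48; hence R6C4 = 6.
3 is placed in column 6; hence R6C6 = 5.
The two cells of cage c must have sum 9, so R3C5 = 5.
Column 6 now contains 5, so R3C6 = 4.
Row 5 already has 3, which forces R5C5 = 4.
5 is placed in row 6; hence R6C5 = 3.
The full grid is 4 3 5 2 6 1 / 5 6 3 4 1 2 / 2 1 6 3 5 4 / 3 5 4 1 2 6 / 6 2 1 5 4 3 / 1 4 2 6 3 5.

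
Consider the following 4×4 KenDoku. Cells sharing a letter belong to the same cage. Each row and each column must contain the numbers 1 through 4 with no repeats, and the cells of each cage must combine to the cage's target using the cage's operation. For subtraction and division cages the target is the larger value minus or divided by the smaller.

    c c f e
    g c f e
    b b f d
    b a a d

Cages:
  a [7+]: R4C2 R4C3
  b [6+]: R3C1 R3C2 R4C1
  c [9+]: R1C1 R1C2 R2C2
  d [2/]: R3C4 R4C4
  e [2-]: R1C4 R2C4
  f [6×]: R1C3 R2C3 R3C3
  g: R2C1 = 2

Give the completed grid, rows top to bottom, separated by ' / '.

Cage g is a single given cell, so R2C1 = 2.
In row 1, 4 can only go at R1C1, so R1C1 = 4.
Cage b has sum 6, leaving R3C2 = 2.
Column 2 now contains 2, so R1C2 = 1.
Cage f has product 6, so R1C3 = 2.
Row 1 already has 2; hence R1C4 = 3.
Cage c has sum 9, which forces R2C2 = 4.
Row 2 already has 4, which forces R2C4 = 1.
1 is placed in column 4; hence R3C4 = 4.
4 is placed in column 2, so R4C2 = 3.
Row 4 already has 3, which forces R4C3 = 4.
Cage d's pair has quotient 2, leaving R4C4 = 2.
Row 2 already has 1, leaving R2C3 = 3.
The 3 cells of cage b must have sum 6, which forces R3C1 = 3.
The 3 cells of cage f must have product 6, which forces R3C3 = 1.
Row 4 already has 3, leaving R4C1 = 1.

4 1 2 3 / 2 4 3 1 / 3 2 1 4 / 1 3 4 2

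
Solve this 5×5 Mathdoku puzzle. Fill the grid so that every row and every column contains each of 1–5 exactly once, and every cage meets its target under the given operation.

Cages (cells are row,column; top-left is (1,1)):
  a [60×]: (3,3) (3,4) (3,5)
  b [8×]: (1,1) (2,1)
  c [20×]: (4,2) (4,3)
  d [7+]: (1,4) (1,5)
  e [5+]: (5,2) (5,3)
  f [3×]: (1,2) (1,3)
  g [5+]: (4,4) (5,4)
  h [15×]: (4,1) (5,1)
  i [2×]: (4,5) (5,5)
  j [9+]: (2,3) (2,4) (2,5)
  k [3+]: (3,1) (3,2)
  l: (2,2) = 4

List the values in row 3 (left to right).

1 2 5 3 4

Cage l is given; hence (2,2) = 4.
Column 2 already has 4; hence (4,2) = 5.
5 is placed in row 4, so (4,3) = 4.
Cage b's pair has product 8, so (1,1) = 4.
Row 2 already has 4, so (2,1) = 2.
Column 1 now contains 2, leaving (3,1) = 1.
1 is placed in row 3, which forces (3,2) = 2.
5 is placed in row 4, so (4,1) = 3.
Cage h's pair has product 15, which forces (5,1) = 5.
2 is placed in column 2; hence (5,2) = 3.
3 is placed in row 5, which forces (5,3) = 2.
Row 5 now contains 2; hence (5,4) = 4.
Row 5 now contains 2, leaving (5,5) = 1.
Column 2 already has 3; hence (1,2) = 1.
The two cells of cage f must have product 3, which forces (1,3) = 3.
Column 3 now contains 3, leaving (3,3) = 5.
Row 3 now contains 5; hence (3,4) = 3.
Cage a has product 60; hence (3,5) = 4.
Cage g's pair has sum 5; hence (4,4) = 1.
Column 5 now contains 1, leaving (4,5) = 2.
Cage d's pair has sum 7, leaving (1,4) = 2.
2 is placed in column 5; hence (1,5) = 5.
5 is placed in column 3, which forces (2,3) = 1.
1 is placed in column 4, leaving (2,4) = 5.
Cage j needs sum 9, so (2,5) = 3.
The full grid is 4 1 3 2 5 / 2 4 1 5 3 / 1 2 5 3 4 / 3 5 4 1 2 / 5 3 2 4 1.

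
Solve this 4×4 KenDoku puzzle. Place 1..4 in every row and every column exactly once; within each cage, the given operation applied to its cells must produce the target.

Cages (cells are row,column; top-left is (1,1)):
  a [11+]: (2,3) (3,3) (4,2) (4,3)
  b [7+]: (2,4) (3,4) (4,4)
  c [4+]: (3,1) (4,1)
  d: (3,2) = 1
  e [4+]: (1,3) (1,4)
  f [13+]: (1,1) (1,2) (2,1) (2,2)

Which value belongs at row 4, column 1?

D is a freebie, which forces (3,2) = 1.
1 is placed in row 3, leaving (3,1) = 3.
The two cells of cage c must have sum 4; hence (4,1) = 1.
Cage b has sum 7; hence (2,4) = 1.
Cage e's pair has sum 4, leaving (1,3) = 1.
Column 4 already has 1; hence (1,4) = 3.
Cage a needs sum 11; hence (4,2) = 2.
Row 4 already has 2, leaving (4,4) = 4.
Cage f needs sum 13; hence (1,1) = 2.
Row 1 already has 3, which forces (1,2) = 4.
Cage f needs sum 13, leaving (2,1) = 4.
Cage f needs sum 13, leaving (2,2) = 3.
Row 2 already has 4, leaving (2,3) = 2.
Column 3 already has 2, so (3,3) = 4.
Column 4 now contains 4, leaving (3,4) = 2.
4 is placed in row 4, so (4,3) = 3.
Filled in: 2 4 1 3 / 4 3 2 1 / 3 1 4 2 / 1 2 3 4.

1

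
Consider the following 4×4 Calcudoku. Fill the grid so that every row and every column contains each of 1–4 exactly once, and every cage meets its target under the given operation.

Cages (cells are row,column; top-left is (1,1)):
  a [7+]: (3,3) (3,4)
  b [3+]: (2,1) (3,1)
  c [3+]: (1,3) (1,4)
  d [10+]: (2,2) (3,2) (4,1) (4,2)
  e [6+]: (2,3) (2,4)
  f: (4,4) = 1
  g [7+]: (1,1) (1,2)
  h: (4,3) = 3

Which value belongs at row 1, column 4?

2

Cage h is given; hence (4,3) = 3.
Cage f is a single given cell, so (4,4) = 1.
Cage c's pair has sum 3, so (1,3) = 1.
Column 4 already has 1; hence (1,4) = 2.
2 is placed in column 4, so (2,4) = 4.
Column 3 already has 3, which forces (3,3) = 4.
Cage a's pair has sum 7, leaving (3,4) = 3.
The 4 cells of cage d must have sum 10; hence (2,2) = 3.
Row 2 already has 4, which forces (2,3) = 2.
Row 3 already has 3, so (3,2) = 1.
Cage g needs two cells with sum 7, so (1,1) = 3.
3 is placed in column 2, which forces (1,2) = 4.
2 is placed in row 2; hence (2,1) = 1.
1 is placed in row 3, so (3,1) = 2.
Column 1 already has 2; hence (4,1) = 4.
Column 2 now contains 4, leaving (4,2) = 2.
Completed grid: 3 4 1 2 / 1 3 2 4 / 2 1 4 3 / 4 2 3 1.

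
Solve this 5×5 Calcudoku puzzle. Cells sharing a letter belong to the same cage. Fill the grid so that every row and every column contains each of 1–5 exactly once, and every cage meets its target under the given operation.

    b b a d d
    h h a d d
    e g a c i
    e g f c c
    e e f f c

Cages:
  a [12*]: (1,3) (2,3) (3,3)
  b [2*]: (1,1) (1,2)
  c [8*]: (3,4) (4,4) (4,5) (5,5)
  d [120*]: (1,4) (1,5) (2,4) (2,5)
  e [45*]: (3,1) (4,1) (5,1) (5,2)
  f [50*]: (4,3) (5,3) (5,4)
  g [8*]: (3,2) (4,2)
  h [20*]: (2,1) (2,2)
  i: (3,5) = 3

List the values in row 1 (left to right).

2 1 3 4 5

Cage i is given; hence (3,5) = 3.
Cage f has product 50, leaving (4,3) = 5.
The 4 cells of cage e must have product 45, so (5,2) = 3.
Cage f has product 50; hence (5,3) = 2.
Cage f has product 50, so (5,4) = 5.
Cage e needs product 45, so (3,1) = 5.
Cage e has product 45; hence (4,1) = 3.
5 is placed in row 5, leaving (5,1) = 1.
Row 5 already has 1; hence (5,5) = 4.
Column 1 now contains 1, which forces (1,1) = 2.
Cage b needs two cells with product 2, so (1,2) = 1.
Row 1 now contains 2, which forces (1,5) = 5.
Column 1 now contains 5, which forces (2,1) = 4.
The two cells of cage h must have product 20, leaving (2,2) = 5.
4 is placed in row 2, so (2,4) = 3.
Column 5 now contains 5; hence (2,5) = 2.
Cage c needs product 8, leaving (3,4) = 1.
Cage c has product 8, so (4,4) = 2.
Cage c needs product 8; hence (4,5) = 1.
Cage a needs product 12, which forces (1,3) = 3.
3 is placed in column 4; hence (1,4) = 4.
Row 2 now contains 3, which forces (2,3) = 1.
Cage g's pair has product 8, which forces (3,2) = 2.
Row 3 now contains 1, which forces (3,3) = 4.
Row 4 already has 2, which forces (4,2) = 4.
The full grid is 2 1 3 4 5 / 4 5 1 3 2 / 5 2 4 1 3 / 3 4 5 2 1 / 1 3 2 5 4.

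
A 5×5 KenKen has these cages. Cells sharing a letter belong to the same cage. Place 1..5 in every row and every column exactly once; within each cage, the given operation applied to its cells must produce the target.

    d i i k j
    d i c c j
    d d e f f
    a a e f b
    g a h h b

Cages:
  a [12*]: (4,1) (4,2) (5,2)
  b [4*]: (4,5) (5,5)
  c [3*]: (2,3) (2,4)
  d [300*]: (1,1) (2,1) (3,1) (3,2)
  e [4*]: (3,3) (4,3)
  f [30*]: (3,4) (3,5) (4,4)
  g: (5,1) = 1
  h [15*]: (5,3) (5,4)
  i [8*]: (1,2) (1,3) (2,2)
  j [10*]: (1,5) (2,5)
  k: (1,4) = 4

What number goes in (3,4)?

2

Cage k is given; hence (1,4) = 4.
Cage d needs product 300, leaving (3,2) = 5.
G is a freebie, so (5,1) = 1.
Row 5 already has 1, leaving (5,5) = 4.
Cage i has product 8, so (2,2) = 4.
Cage f needs product 30; hence (4,4) = 5.
4 is placed in column 5, leaving (4,5) = 1.
Column 4 now contains 5; hence (5,4) = 3.
Cage c's pair has product 3, so (2,3) = 3.
Column 4 now contains 3, leaving (2,4) = 1.
Cage d has product 300, so (3,1) = 4.
The two cells of cage e must have product 4, so (3,3) = 1.
Column 4 now contains 3; hence (3,4) = 2.
Cage f has product 30, so (3,5) = 3.
The 3 cells of cage a must have product 12, which forces (4,1) = 2.
1 is placed in row 4, leaving (4,2) = 3.
1 is placed in row 4; hence (4,3) = 4.
Row 5 already has 3, so (5,2) = 2.
Row 5 already has 3, which forces (5,3) = 5.
The 4 cells of cage d must have product 300, leaving (1,1) = 3.
2 is placed in column 2, which forces (1,2) = 1.
Column 3 already has 1, which forces (1,3) = 2.
2 is placed in row 1, so (1,5) = 5.
Row 2 already has 3, leaving (2,1) = 5.
Column 5 already has 5, leaving (2,5) = 2.
The full grid is 3 1 2 4 5 / 5 4 3 1 2 / 4 5 1 2 3 / 2 3 4 5 1 / 1 2 5 3 4.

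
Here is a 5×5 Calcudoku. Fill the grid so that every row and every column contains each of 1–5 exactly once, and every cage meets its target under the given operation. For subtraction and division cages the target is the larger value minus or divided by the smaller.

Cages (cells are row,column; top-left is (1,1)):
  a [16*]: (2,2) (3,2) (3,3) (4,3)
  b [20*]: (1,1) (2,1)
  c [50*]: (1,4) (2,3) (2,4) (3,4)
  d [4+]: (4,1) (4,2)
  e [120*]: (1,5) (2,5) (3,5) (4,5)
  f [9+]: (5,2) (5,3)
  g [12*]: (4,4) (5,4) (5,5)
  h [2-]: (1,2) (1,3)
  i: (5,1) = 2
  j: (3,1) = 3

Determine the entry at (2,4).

Cage c has product 50; hence (2,3) = 5.
J is a freebie; hence (3,1) = 3.
Column 1 now contains 3, leaving (4,1) = 1.
Row 4 already has 1, so (4,2) = 3.
Cage i is a single given cell, leaving (5,1) = 2.
Column 3 already has 5; hence (5,3) = 4.
Cage b needs two cells with product 20, so (1,1) = 5.
Row 2 already has 5, which forces (2,1) = 4.
4 is placed in row 2, so (2,2) = 2.
Row 2 now contains 2, which forces (2,4) = 1.
Row 2 now contains 2, leaving (2,5) = 3.
Column 2 already has 2, so (3,2) = 4.
Cage a has product 16, which forces (3,3) = 1.
Column 3 already has 4, so (4,3) = 2.
Cage g needs product 12; hence (4,4) = 4.
4 is placed in row 4, leaving (4,5) = 5.
4 is placed in row 5, leaving (5,2) = 5.
1 is placed in column 4, which forces (5,4) = 3.
Column 5 already has 3, leaving (5,5) = 1.
Column 2 now contains 4, which forces (1,2) = 1.
2 is placed in column 3, leaving (1,3) = 3.
1 is placed in column 4, which forces (1,4) = 2.
Cage e needs product 120, which forces (1,5) = 4.
Cage c has product 50, leaving (3,4) = 5.
5 is placed in column 5; hence (3,5) = 2.
Filled in: 5 1 3 2 4 / 4 2 5 1 3 / 3 4 1 5 2 / 1 3 2 4 5 / 2 5 4 3 1.

1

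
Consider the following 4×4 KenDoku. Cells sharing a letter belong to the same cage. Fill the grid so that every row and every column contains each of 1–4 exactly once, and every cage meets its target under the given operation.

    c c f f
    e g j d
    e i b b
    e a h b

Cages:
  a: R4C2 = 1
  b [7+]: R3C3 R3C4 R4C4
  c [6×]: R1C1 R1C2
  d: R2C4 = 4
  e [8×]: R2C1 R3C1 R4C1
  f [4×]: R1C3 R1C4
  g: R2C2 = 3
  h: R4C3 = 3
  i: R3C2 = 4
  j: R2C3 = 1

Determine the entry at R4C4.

Cage g is given; hence R2C2 = 3.
Cage j is given, so R2C3 = 1.
Cage d is given; hence R2C4 = 4.
Cage i is a single given cell, so R3C2 = 4.
Cage a is a single given cell, which forces R4C2 = 1.
Cage h is given, so R4C3 = 3.
3 is placed in row 4, so R4C4 = 2.
The two cells of cage c must have product 6; hence R1C1 = 3.
Column 2 now contains 3; hence R1C2 = 2.
Column 3 already has 1, which forces R1C3 = 4.
4 is placed in column 4; hence R1C4 = 1.
4 is placed in row 2, so R2C1 = 2.
Cage e has product 8, which forces R3C1 = 1.
Column 3 already has 3; hence R3C3 = 2.
Cage b needs sum 7, so R3C4 = 3.
Row 4 now contains 2, so R4C1 = 4.
Filled in: 3 2 4 1 / 2 3 1 4 / 1 4 2 3 / 4 1 3 2.

2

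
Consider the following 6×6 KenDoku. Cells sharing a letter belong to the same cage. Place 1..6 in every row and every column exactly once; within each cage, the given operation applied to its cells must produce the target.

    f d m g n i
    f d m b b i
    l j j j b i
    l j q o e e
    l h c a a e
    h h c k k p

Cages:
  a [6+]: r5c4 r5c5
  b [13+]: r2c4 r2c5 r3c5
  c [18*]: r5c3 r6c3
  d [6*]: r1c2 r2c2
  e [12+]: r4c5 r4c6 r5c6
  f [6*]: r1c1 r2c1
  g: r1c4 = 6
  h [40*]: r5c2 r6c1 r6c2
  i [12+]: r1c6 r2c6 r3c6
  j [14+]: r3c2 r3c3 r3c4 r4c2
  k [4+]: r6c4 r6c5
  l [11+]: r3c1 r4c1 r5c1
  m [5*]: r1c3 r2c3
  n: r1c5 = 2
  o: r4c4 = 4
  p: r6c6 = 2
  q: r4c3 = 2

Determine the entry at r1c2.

1

Cage g is a single given cell; hence r1c4 = 6.
Cage n is given, leaving r1c5 = 2.
Cage q is a single given cell, which forces r4c3 = 2.
O is a freebie, so r4c4 = 4.
P is a freebie; hence r6c6 = 2.
Cage h needs product 40, which forces r5c2 = 2.
The two cells of cage d must have product 6, which forces r1c2 = 1.
Row 1 now contains 1, so r1c3 = 5.
2 is placed in column 2, leaving r2c2 = 6.
Column 3 already has 5, which forces r2c3 = 1.
Row 1 now contains 1, which forces r1c1 = 3.
Row 1 now contains 3, which forces r1c6 = 4.
Row 2 now contains 6; hence r2c1 = 2.
Row 2 needs a 4, and only r2c5 is open for it.
The 3 cells of cage b must have sum 13, which forces r2c4 = 3.
3 is placed in row 2, so r2c6 = 5.
Cage b has sum 13, which forces r3c5 = 6.
Column 6 already has 5, leaving r3c6 = 3.
3 is placed in column 4; hence r6c4 = 1.
Row 6 now contains 1, leaving r6c5 = 3.
The 4 cells of cage j must have sum 14, so r3c2 = 5.
3 is placed in row 3, which forces r3c3 = 4.
1 is placed in column 4, so r3c4 = 2.
Cage j needs sum 14, leaving r4c2 = 3.
The 3 cells of cage e must have sum 12, leaving r4c5 = 5.
The two cells of cage c must have product 18, leaving r5c3 = 3.
1 is placed in column 4; hence r5c4 = 5.
Cage a's pair has sum 6, so r5c5 = 1.
1 is placed in row 5, leaving r5c6 = 6.
Column 2 already has 5; hence r6c2 = 4.
Row 6 now contains 3, which forces r6c3 = 6.
Row 3 already has 4, which forces r3c1 = 1.
Cage l has sum 11, leaving r4c1 = 6.
Column 6 already has 6, which forces r4c6 = 1.
Row 5 already has 6, so r5c1 = 4.
Row 6 now contains 4, leaving r6c1 = 5.
Completed grid: 3 1 5 6 2 4 / 2 6 1 3 4 5 / 1 5 4 2 6 3 / 6 3 2 4 5 1 / 4 2 3 5 1 6 / 5 4 6 1 3 2.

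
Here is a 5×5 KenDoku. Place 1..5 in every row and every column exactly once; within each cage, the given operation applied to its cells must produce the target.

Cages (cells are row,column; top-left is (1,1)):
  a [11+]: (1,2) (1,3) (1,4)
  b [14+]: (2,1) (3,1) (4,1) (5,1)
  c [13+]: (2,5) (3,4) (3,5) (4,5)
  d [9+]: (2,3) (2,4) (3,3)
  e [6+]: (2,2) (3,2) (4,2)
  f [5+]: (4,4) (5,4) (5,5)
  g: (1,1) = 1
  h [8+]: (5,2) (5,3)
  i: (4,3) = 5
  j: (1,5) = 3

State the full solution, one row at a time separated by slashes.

1 4 2 5 3 / 2 3 1 4 5 / 5 2 4 3 1 / 3 1 5 2 4 / 4 5 3 1 2

Cage g is a single given cell, which forces (1,1) = 1.
Cage j is given, so (1,5) = 3.
Cage i is given, so (4,3) = 5.
Column 3 now contains 5, leaving (5,3) = 3.
Row 5 already has 3, leaving (5,4) = 1.
Row 5 already has 1, which forces (5,5) = 2.
Cage c has sum 13, which forces (3,4) = 3.
Column 4 already has 1; hence (4,4) = 2.
Row 5 already has 3, which forces (5,2) = 5.
The 3 cells of cage a must have sum 11; hence (1,4) = 5.
The 3 cells of cage d must have sum 9, so (2,3) = 1.
Column 4 already has 3; hence (2,4) = 4.
Row 2 already has 4; hence (2,5) = 5.
The 3 cells of cage d must have sum 9, so (3,3) = 4.
Row 3 already has 4; hence (3,5) = 1.
Cage b has sum 14; hence (4,1) = 3.
3 is placed in row 4, so (4,2) = 1.
Column 5 now contains 1; hence (4,5) = 4.
Row 5 already has 5, so (5,1) = 4.
Cage a has sum 11, leaving (1,2) = 4.
4 is placed in column 3, which forces (1,3) = 2.
Row 2 now contains 5, leaving (2,1) = 2.
Cage e needs sum 6, so (2,2) = 3.
The 4 cells of cage b must have sum 14, so (3,1) = 5.
1 is placed in row 3, leaving (3,2) = 2.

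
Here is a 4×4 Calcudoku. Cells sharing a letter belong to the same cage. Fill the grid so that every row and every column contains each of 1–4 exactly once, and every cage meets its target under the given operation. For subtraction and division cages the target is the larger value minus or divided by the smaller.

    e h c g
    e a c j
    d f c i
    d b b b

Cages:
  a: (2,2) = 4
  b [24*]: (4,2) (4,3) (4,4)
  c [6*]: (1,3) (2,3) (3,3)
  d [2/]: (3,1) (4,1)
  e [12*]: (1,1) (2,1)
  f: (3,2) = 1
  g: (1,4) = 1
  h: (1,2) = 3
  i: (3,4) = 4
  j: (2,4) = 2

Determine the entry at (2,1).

3

H is a freebie, so (1,2) = 3.
G is a freebie, leaving (1,4) = 1.
Cage a is given, leaving (2,2) = 4.
Cage j is given; hence (2,4) = 2.
Cage f is given, so (3,2) = 1.
Cage i is a single given cell, leaving (3,4) = 4.
4 is placed in column 2; hence (4,2) = 2.
Column 4 now contains 4; hence (4,4) = 3.
Row 1 now contains 3; hence (1,1) = 4.
1 is placed in row 1, which forces (1,3) = 2.
Row 2 now contains 4, which forces (2,1) = 3.
The 3 cells of cage c must have product 6; hence (2,3) = 1.
4 is placed in row 3, so (3,1) = 2.
Cage c needs product 6, so (3,3) = 3.
Column 1 now contains 4, leaving (4,1) = 1.
Row 4 already has 3, so (4,3) = 4.
Filled in: 4 3 2 1 / 3 4 1 2 / 2 1 3 4 / 1 2 4 3.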